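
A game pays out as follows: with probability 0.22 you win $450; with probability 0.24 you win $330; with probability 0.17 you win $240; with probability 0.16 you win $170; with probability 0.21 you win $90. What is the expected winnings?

265.1

E[payout] = 450·0.22 + 330·0.24 + 240·0.17 + 170·0.16 + 90·0.21
 = 99 + 79.2 + 40.8 + 27.2 + 18.9
 = 265.1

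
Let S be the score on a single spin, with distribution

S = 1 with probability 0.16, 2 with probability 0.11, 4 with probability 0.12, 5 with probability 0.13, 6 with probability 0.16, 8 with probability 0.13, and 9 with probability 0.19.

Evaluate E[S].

E[S] = Σ s·P(S=s)
 = 1·0.16 + 2·0.11 + 4·0.12 + 5·0.13 + 6·0.16 + 8·0.13 + 9·0.19
 = 0.16 + 0.22 + 0.48 + 0.65 + 0.96 + 1.04 + 1.71
 = 5.22

5.22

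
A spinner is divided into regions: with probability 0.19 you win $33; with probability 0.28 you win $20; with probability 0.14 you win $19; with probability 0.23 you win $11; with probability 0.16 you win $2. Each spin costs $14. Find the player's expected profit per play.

3.38

E[payout] = 33·0.19 + 20·0.28 + 19·0.14 + 11·0.23 + 2·0.16
 = 6.27 + 5.6 + 2.66 + 2.53 + 0.32
 = 17.38
Net = 17.38 - 14 = 3.38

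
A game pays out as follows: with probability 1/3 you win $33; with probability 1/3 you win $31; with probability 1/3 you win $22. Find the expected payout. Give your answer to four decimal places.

28.6667

E[payout] = 33·1/3 + 31·1/3 + 22·1/3
 = 11 + 31/3 + 22/3
 = 86/3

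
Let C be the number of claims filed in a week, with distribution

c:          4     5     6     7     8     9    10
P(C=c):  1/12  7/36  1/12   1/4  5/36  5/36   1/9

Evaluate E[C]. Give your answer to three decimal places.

E[C] = Σ c·P(C=c)
 = 4·1/12 + 5·7/36 + 6·1/12 + 7·1/4 + 8·5/36 + 9·5/36 + 10·1/9
 = 1/3 + 35/36 + 1/2 + 7/4 + 10/9 + 5/4 + 10/9
 = 253/36

7.028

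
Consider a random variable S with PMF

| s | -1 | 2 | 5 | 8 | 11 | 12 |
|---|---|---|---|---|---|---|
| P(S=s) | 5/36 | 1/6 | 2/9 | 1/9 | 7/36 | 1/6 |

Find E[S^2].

E[S^2] = Σ s^2·P(S=s)
 = 1·5/36 + 4·1/6 + 25·2/9 + 64·1/9 + 121·7/36 + 144·1/6
 = 5/36 + 2/3 + 50/9 + 64/9 + 847/36 + 24
 = 61

61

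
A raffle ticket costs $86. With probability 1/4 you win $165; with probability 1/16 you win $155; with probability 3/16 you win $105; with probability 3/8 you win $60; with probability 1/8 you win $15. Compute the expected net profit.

9

E[payout] = 165·1/4 + 155·1/16 + 105·3/16 + 60·3/8 + 15·1/8
 = 165/4 + 155/16 + 315/16 + 45/2 + 15/8
 = 95
Net = 95 - 86 = 9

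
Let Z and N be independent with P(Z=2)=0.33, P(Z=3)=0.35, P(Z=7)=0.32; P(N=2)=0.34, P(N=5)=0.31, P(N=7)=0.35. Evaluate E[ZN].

18.486

E[ZN] = Σ_z Σ_n zn · P(Z=z)P(N=n)
 = 4·0.1122 + 10·0.1023 + 14·0.1155 + 6·0.119 + 15·0.1085 + 21·0.1225 + 14·0.1088 + 35·0.0992 + 49·0.112
 = 0.4488 + 1.023 + 1.617 + 0.714 + 1.6275 + 2.5725 + 1.5232 + 3.472 + 5.488
 = 18.486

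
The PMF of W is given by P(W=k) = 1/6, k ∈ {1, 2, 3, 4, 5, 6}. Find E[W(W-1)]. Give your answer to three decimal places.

E[W(W-1)] = Σ w(w-1)·P(W=w)
 = 0·1/6 + 2·1/6 + 6·1/6 + 12·1/6 + 20·1/6 + 30·1/6
 = 0 + 1/3 + 1 + 2 + 10/3 + 5
 = 35/3

11.667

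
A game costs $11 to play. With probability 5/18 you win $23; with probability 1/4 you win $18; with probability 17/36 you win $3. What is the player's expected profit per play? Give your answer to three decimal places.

E[payout] = 23·5/18 + 18·1/4 + 3·17/36
 = 115/18 + 9/2 + 17/12
 = 443/36
Net = 443/36 - 11 = 47/36

1.306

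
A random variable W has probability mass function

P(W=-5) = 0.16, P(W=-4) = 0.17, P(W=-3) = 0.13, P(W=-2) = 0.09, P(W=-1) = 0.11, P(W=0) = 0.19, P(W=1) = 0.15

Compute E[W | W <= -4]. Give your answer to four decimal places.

-4.4848

P(W <= -4) = 0.16 + 0.17 = 0.33.
E[W | W <= -4] = [(-5)·0.16 + (-4)·0.17] / 0.33
 = -1.48 / 0.33
 = -148/33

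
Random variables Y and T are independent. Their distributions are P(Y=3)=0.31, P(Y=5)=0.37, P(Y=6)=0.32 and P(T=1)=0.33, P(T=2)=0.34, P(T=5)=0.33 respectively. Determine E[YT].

12.502

E[YT] = Σ_y Σ_t yt · P(Y=y)P(T=t)
 = 3·0.1023 + 6·0.1054 + 15·0.1023 + 5·0.1221 + 10·0.1258 + 25·0.1221 + 6·0.1056 + 12·0.1088 + 30·0.1056
 = 0.3069 + 0.6324 + 1.5345 + 0.6105 + 1.258 + 3.0525 + 0.6336 + 1.3056 + 3.168
 = 12.502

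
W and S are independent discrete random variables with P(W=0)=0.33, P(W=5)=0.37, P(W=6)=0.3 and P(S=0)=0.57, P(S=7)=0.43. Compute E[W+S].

E[W+S] = Σ_w Σ_s (w+s) · P(W=w)P(S=s)
 = 0·0.1881 + 7·0.1419 + 5·0.2109 + 12·0.1591 + 6·0.171 + 13·0.129
 = 0 + 0.9933 + 1.0545 + 1.9092 + 1.026 + 1.677
 = 6.66

6.66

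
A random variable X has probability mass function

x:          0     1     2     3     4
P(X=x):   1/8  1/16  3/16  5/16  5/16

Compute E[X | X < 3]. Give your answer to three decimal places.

1.167

P(X < 3) = 1/8 + 1/16 + 3/16 = 3/8.
E[X | X < 3] = [0·1/8 + 1·1/16 + 2·3/16] / (3/8)
 = 7/16 / (3/8)
 = 7/6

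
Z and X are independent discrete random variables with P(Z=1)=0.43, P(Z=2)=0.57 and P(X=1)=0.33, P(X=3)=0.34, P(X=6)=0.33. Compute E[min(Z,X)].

1.3819

E[min(Z,X)] = Σ_z Σ_x min(z,x) · P(Z=z)P(X=x)
 = 1·0.1419 + 1·0.1462 + 1·0.1419 + 1·0.1881 + 2·0.1938 + 2·0.1881
 = 0.1419 + 0.1462 + 0.1419 + 0.1881 + 0.3876 + 0.3762
 = 1.3819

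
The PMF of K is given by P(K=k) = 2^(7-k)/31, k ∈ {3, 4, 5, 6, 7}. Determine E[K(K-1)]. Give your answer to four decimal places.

12.0645

E[K(K-1)] = Σ k(k-1)·P(K=k)
 = 6·16/31 + 12·8/31 + 20·4/31 + 30·2/31 + 42·1/31
 = 96/31 + 96/31 + 80/31 + 60/31 + 42/31
 = 374/31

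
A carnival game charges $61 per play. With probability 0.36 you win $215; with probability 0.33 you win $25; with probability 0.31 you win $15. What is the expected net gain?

29.3

E[payout] = 215·0.36 + 25·0.33 + 15·0.31
 = 77.4 + 8.25 + 4.65
 = 90.3
Net = 90.3 - 61 = 29.3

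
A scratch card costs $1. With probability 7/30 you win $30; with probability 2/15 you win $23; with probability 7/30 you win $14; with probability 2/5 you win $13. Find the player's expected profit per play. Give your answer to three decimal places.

E[payout] = 30·7/30 + 23·2/15 + 14·7/30 + 13·2/5
 = 7 + 46/15 + 49/15 + 26/5
 = 278/15
Net = 278/15 - 1 = 263/15

17.533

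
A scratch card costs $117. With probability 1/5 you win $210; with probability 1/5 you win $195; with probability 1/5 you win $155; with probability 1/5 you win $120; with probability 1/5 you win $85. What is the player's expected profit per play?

E[payout] = 210·1/5 + 195·1/5 + 155·1/5 + 120·1/5 + 85·1/5
 = 42 + 39 + 31 + 24 + 17
 = 153
Net = 153 - 117 = 36

36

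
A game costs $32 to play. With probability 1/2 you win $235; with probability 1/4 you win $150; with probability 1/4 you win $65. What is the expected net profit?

E[payout] = 235·1/2 + 150·1/4 + 65·1/4
 = 235/2 + 75/2 + 65/4
 = 685/4
Net = 685/4 - 32 = 557/4

139.25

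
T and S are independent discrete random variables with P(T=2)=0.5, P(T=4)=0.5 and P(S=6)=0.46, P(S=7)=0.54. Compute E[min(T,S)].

3

E[min(T,S)] = Σ_t Σ_s min(t,s) · P(T=t)P(S=s)
 = 2·0.23 + 2·0.27 + 4·0.23 + 4·0.27
 = 0.46 + 0.54 + 0.92 + 1.08
 = 3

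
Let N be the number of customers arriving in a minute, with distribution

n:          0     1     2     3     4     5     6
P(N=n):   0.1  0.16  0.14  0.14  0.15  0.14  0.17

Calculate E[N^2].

E[N^2] = Σ n^2·P(N=n)
 = 0·0.1 + 1·0.16 + 4·0.14 + 9·0.14 + 16·0.15 + 25·0.14 + 36·0.17
 = 0 + 0.16 + 0.56 + 1.26 + 2.4 + 3.5 + 6.12
 = 14

14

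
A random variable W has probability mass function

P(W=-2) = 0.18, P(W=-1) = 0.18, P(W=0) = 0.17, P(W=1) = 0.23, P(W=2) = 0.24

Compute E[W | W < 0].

P(W < 0) = 0.18 + 0.18 = 0.36.
E[W | W < 0] = [(-2)·0.18 + (-1)·0.18] / 0.36
 = -0.54 / 0.36
 = -3/2

-1.5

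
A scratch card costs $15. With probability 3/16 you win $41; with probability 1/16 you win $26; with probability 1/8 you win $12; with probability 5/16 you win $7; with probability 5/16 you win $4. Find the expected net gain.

-0.75

E[payout] = 41·3/16 + 26·1/16 + 12·1/8 + 7·5/16 + 4·5/16
 = 123/16 + 13/8 + 3/2 + 35/16 + 5/4
 = 57/4
Net = 57/4 - 15 = -3/4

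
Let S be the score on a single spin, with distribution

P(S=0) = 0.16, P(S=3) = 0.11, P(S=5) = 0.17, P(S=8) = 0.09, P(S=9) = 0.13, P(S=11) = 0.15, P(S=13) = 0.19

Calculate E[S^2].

E[S^2] = Σ s^2·P(S=s)
 = 0·0.16 + 9·0.11 + 25·0.17 + 64·0.09 + 81·0.13 + 121·0.15 + 169·0.19
 = 0 + 0.99 + 4.25 + 5.76 + 10.53 + 18.15 + 32.11
 = 71.79

71.79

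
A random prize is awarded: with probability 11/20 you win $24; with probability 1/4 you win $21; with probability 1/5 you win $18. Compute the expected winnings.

E[payout] = 24·11/20 + 21·1/4 + 18·1/5
 = 66/5 + 21/4 + 18/5
 = 441/20

22.05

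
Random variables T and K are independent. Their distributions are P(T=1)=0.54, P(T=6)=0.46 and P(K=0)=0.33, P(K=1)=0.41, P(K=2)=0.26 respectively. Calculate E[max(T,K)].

3.4404

E[max(T,K)] = Σ_t Σ_k max(t,k) · P(T=t)P(K=k)
 = 1·0.1782 + 1·0.2214 + 2·0.1404 + 6·0.1518 + 6·0.1886 + 6·0.1196
 = 0.1782 + 0.2214 + 0.2808 + 0.9108 + 1.1316 + 0.7176
 = 3.4404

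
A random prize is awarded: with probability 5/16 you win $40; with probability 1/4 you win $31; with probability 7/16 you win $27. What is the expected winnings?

E[payout] = 40·5/16 + 31·1/4 + 27·7/16
 = 25/2 + 31/4 + 189/16
 = 513/16

32.0625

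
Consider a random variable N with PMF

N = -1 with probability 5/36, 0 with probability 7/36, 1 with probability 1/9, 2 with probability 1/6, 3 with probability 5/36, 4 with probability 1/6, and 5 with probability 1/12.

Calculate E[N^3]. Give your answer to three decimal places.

26.139

E[N^3] = Σ n^3·P(N=n)
 = (-1)·5/36 + 0·7/36 + 1·1/9 + 8·1/6 + 27·5/36 + 64·1/6 + 125·1/12
 = (-5/36) + 0 + 1/9 + 4/3 + 15/4 + 32/3 + 125/12
 = 941/36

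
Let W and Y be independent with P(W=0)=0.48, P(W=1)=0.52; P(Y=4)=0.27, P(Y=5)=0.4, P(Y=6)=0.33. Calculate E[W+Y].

E[W+Y] = Σ_w Σ_y (w+y) · P(W=w)P(Y=y)
 = 4·0.1296 + 5·0.192 + 6·0.1584 + 5·0.1404 + 6·0.208 + 7·0.1716
 = 0.5184 + 0.96 + 0.9504 + 0.702 + 1.248 + 1.2012
 = 5.58

5.58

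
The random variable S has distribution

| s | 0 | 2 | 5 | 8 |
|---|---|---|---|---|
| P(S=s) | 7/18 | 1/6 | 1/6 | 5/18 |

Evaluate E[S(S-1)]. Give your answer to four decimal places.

19.2222

E[S(S-1)] = Σ s(s-1)·P(S=s)
 = 0·7/18 + 2·1/6 + 20·1/6 + 56·5/18
 = 0 + 1/3 + 10/3 + 140/9
 = 173/9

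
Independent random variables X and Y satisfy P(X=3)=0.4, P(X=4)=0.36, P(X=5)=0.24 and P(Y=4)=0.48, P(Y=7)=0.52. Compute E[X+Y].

9.4

E[X+Y] = Σ_x Σ_y (x+y) · P(X=x)P(Y=y)
 = 7·0.192 + 10·0.208 + 8·0.1728 + 11·0.1872 + 9·0.1152 + 12·0.1248
 = 1.344 + 2.08 + 1.3824 + 2.0592 + 1.0368 + 1.4976
 = 9.4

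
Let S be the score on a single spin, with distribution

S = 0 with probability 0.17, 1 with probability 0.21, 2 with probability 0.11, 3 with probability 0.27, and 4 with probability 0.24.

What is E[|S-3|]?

1.28

E[|S-3|] = Σ |s-3|·P(S=s)
 = 3·0.17 + 2·0.21 + 1·0.11 + 0·0.27 + 1·0.24
 = 0.51 + 0.42 + 0.11 + 0 + 0.24
 = 1.28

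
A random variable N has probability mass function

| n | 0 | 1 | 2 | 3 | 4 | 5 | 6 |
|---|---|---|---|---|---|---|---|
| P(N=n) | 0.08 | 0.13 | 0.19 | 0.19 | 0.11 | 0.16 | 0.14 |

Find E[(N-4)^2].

E[(N-4)^2] = Σ (n-4)^2·P(N=n)
 = 16·0.08 + 9·0.13 + 4·0.19 + 1·0.19 + 0·0.11 + 1·0.16 + 4·0.14
 = 1.28 + 1.17 + 0.76 + 0.19 + 0 + 0.16 + 0.56
 = 4.12

4.12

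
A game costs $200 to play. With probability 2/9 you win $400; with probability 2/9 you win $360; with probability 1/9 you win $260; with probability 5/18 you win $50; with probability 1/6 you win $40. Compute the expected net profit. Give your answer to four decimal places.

18.3333

E[payout] = 400·2/9 + 360·2/9 + 260·1/9 + 50·5/18 + 40·1/6
 = 800/9 + 80 + 260/9 + 125/9 + 20/3
 = 655/3
Net = 655/3 - 200 = 55/3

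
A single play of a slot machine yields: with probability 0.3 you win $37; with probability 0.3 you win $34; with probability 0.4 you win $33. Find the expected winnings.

E[payout] = 37·0.3 + 34·0.3 + 33·0.4
 = 11.1 + 10.2 + 13.2
 = 34.5

34.5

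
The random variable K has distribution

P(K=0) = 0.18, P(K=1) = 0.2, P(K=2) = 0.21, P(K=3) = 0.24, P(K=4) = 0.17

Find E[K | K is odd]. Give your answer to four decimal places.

P(K is odd) = 0.2 + 0.24 = 0.44.
E[K | K is odd] = [1·0.2 + 3·0.24] / 0.44
 = 0.92 / 0.44
 = 23/11

2.0909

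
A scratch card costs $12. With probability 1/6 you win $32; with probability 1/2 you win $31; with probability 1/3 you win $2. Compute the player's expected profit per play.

E[payout] = 32·1/6 + 31·1/2 + 2·1/3
 = 16/3 + 31/2 + 2/3
 = 43/2
Net = 43/2 - 12 = 19/2

9.5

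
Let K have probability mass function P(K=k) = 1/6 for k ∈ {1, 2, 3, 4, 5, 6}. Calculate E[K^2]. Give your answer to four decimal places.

15.1667

E[K^2] = Σ k^2·P(K=k)
 = 1·1/6 + 4·1/6 + 9·1/6 + 16·1/6 + 25·1/6 + 36·1/6
 = 1/6 + 2/3 + 3/2 + 8/3 + 25/6 + 6
 = 91/6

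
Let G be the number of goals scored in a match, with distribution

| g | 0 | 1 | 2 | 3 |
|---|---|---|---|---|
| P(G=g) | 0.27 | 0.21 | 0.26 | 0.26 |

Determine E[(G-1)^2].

1.57

E[(G-1)^2] = Σ (g-1)^2·P(G=g)
 = 1·0.27 + 0·0.21 + 1·0.26 + 4·0.26
 = 0.27 + 0 + 0.26 + 1.04
 = 1.57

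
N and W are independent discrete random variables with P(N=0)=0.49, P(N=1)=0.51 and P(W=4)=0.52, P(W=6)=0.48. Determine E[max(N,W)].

E[max(N,W)] = Σ_n Σ_w max(n,w) · P(N=n)P(W=w)
 = 4·0.2548 + 6·0.2352 + 4·0.2652 + 6·0.2448
 = 1.0192 + 1.4112 + 1.0608 + 1.4688
 = 4.96

4.96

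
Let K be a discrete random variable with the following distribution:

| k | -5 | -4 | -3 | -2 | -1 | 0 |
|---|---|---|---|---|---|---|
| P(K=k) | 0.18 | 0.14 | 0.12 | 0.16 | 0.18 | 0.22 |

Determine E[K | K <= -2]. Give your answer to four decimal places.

P(K <= -2) = 0.18 + 0.14 + 0.12 + 0.16 = 0.6.
E[K | K <= -2] = [(-5)·0.18 + (-4)·0.14 + (-3)·0.12 + (-2)·0.16] / 0.6
 = -2.14 / 0.6
 = -107/30

-3.5667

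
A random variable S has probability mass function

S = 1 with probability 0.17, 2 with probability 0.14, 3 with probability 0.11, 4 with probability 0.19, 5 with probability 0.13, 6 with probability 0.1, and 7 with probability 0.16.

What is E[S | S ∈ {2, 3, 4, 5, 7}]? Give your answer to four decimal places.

4.3014

P(S ∈ {2, 3, 4, 5, 7}) = 0.14 + 0.11 + 0.19 + 0.13 + 0.16 = 0.73.
E[S | S ∈ {2, 3, 4, 5, 7}] = [2·0.14 + 3·0.11 + 4·0.19 + 5·0.13 + 7·0.16] / 0.73
 = 3.14 / 0.73
 = 314/73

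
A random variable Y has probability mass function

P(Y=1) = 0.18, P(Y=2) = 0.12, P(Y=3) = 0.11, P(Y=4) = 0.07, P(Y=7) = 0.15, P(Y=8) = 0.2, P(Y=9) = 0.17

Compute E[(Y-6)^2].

10.17

E[(Y-6)^2] = Σ (y-6)^2·P(Y=y)
 = 25·0.18 + 16·0.12 + 9·0.11 + 4·0.07 + 1·0.15 + 4·0.2 + 9·0.17
 = 4.5 + 1.92 + 0.99 + 0.28 + 0.15 + 0.8 + 1.53
 = 10.17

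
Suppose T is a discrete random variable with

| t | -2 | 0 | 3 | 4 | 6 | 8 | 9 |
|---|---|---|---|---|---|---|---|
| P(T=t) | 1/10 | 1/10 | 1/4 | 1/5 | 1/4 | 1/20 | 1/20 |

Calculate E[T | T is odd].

P(T is odd) = 1/4 + 1/20 = 3/10.
E[T | T is odd] = [3·1/4 + 9·1/20] / (3/10)
 = 6/5 / (3/10)
 = 4

4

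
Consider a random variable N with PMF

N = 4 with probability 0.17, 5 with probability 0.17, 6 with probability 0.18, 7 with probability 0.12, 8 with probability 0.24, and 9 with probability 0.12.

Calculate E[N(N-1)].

E[N(N-1)] = Σ n(n-1)·P(N=n)
 = 12·0.17 + 20·0.17 + 30·0.18 + 42·0.12 + 56·0.24 + 72·0.12
 = 2.04 + 3.4 + 5.4 + 5.04 + 13.44 + 8.64
 = 37.96

37.96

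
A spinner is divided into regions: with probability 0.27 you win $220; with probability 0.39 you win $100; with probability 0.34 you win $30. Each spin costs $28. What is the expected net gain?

80.6

E[payout] = 220·0.27 + 100·0.39 + 30·0.34
 = 59.4 + 39 + 10.2
 = 108.6
Net = 108.6 - 28 = 80.6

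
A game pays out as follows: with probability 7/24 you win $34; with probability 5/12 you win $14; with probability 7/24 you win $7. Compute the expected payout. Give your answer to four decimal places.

E[payout] = 34·7/24 + 14·5/12 + 7·7/24
 = 119/12 + 35/6 + 49/24
 = 427/24

17.7917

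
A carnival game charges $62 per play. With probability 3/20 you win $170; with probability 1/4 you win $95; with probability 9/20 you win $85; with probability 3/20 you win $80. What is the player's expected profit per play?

37.5

E[payout] = 170·3/20 + 95·1/4 + 85·9/20 + 80·3/20
 = 51/2 + 95/4 + 153/4 + 12
 = 199/2
Net = 199/2 - 62 = 75/2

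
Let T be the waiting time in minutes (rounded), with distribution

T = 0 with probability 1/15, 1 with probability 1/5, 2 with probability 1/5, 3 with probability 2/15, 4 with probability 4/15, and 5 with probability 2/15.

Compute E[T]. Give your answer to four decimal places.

2.7333

E[T] = Σ t·P(T=t)
 = 0·1/15 + 1·1/5 + 2·1/5 + 3·2/15 + 4·4/15 + 5·2/15
 = 0 + 1/5 + 2/5 + 2/5 + 16/15 + 2/3
 = 41/15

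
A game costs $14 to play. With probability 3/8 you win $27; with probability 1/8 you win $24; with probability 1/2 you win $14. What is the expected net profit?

E[payout] = 27·3/8 + 24·1/8 + 14·1/2
 = 81/8 + 3 + 7
 = 161/8
Net = 161/8 - 14 = 49/8

6.125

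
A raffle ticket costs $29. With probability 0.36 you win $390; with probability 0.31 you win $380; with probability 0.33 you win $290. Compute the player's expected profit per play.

E[payout] = 390·0.36 + 380·0.31 + 290·0.33
 = 140.4 + 117.8 + 95.7
 = 353.9
Net = 353.9 - 29 = 324.9

324.9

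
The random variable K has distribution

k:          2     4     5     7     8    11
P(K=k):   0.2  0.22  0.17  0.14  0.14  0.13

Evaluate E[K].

E[K] = Σ k·P(K=k)
 = 2·0.2 + 4·0.22 + 5·0.17 + 7·0.14 + 8·0.14 + 11·0.13
 = 0.4 + 0.88 + 0.85 + 0.98 + 1.12 + 1.43
 = 5.66

5.66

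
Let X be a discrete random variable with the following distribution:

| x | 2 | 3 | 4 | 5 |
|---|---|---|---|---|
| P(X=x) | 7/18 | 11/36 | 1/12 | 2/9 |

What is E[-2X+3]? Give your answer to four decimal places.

E[-2X+3] = Σ (-2x+3)·P(X=x)
 = (-1)·7/18 + (-3)·11/36 + (-5)·1/12 + (-7)·2/9
 = (-7/18) + (-11/12) + (-5/12) + (-14/9)
 = -59/18

-3.2778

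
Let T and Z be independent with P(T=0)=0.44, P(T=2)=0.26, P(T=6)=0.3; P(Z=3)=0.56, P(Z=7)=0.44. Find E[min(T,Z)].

E[min(T,Z)] = Σ_t Σ_z min(t,z) · P(T=t)P(Z=z)
 = 0·0.2464 + 0·0.1936 + 2·0.1456 + 2·0.1144 + 3·0.168 + 6·0.132
 = 0 + 0 + 0.2912 + 0.2288 + 0.504 + 0.792
 = 1.816

1.816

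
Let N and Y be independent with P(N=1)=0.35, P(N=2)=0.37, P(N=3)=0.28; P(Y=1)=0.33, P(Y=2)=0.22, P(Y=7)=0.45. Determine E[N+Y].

E[N+Y] = Σ_n Σ_y (n+y) · P(N=n)P(Y=y)
 = 2·0.1155 + 3·0.077 + 8·0.1575 + 3·0.1221 + 4·0.0814 + 9·0.1665 + 4·0.0924 + 5·0.0616 + 10·0.126
 = 0.231 + 0.231 + 1.26 + 0.3663 + 0.3256 + 1.4985 + 0.3696 + 0.308 + 1.26
 = 5.85

5.85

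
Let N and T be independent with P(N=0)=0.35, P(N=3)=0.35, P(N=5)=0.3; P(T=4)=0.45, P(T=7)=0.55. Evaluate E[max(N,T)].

E[max(N,T)] = Σ_n Σ_t max(n,t) · P(N=n)P(T=t)
 = 4·0.1575 + 7·0.1925 + 4·0.1575 + 7·0.1925 + 5·0.135 + 7·0.165
 = 0.63 + 1.3475 + 0.63 + 1.3475 + 0.675 + 1.155
 = 5.785

5.785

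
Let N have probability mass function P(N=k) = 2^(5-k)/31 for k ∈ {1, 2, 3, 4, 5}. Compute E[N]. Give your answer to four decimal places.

1.8387

E[N] = Σ n·P(N=n)
 = 1·16/31 + 2·8/31 + 3·4/31 + 4·2/31 + 5·1/31
 = 16/31 + 16/31 + 12/31 + 8/31 + 5/31
 = 57/31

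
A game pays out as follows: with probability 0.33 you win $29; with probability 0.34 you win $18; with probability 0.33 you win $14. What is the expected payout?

E[payout] = 29·0.33 + 18·0.34 + 14·0.33
 = 9.57 + 6.12 + 4.62
 = 20.31

20.31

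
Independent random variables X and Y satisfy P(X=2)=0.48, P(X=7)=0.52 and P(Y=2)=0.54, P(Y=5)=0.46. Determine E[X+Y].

7.98

E[X+Y] = Σ_x Σ_y (x+y) · P(X=x)P(Y=y)
 = 4·0.2592 + 7·0.2208 + 9·0.2808 + 12·0.2392
 = 1.0368 + 1.5456 + 2.5272 + 2.8704
 = 7.98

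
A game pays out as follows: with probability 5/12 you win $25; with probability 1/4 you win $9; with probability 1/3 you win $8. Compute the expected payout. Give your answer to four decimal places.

15.3333

E[payout] = 25·5/12 + 9·1/4 + 8·1/3
 = 125/12 + 9/4 + 8/3
 = 46/3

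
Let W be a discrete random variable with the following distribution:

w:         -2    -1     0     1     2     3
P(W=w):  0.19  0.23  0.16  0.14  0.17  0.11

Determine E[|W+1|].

1.58

E[|W+1|] = Σ |w+1|·P(W=w)
 = 1·0.19 + 0·0.23 + 1·0.16 + 2·0.14 + 3·0.17 + 4·0.11
 = 0.19 + 0 + 0.16 + 0.28 + 0.51 + 0.44
 = 1.58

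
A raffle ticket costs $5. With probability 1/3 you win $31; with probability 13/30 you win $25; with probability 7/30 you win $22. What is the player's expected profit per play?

21.3

E[payout] = 31·1/3 + 25·13/30 + 22·7/30
 = 31/3 + 65/6 + 77/15
 = 263/10
Net = 263/10 - 5 = 213/10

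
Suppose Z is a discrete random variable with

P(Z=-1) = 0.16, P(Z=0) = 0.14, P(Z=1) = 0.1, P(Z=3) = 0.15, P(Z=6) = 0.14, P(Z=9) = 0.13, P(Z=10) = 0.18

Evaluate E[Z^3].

E[Z^3] = Σ z^3·P(Z=z)
 = (-1)·0.16 + 0·0.14 + 1·0.1 + 27·0.15 + 216·0.14 + 729·0.13 + 1000·0.18
 = (-0.16) + 0 + 0.1 + 4.05 + 30.24 + 94.77 + 180
 = 309

309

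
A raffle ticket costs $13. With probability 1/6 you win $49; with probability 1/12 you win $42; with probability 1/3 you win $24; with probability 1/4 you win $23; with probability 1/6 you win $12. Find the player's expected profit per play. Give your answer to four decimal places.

14.4167

E[payout] = 49·1/6 + 42·1/12 + 24·1/3 + 23·1/4 + 12·1/6
 = 49/6 + 7/2 + 8 + 23/4 + 2
 = 329/12
Net = 329/12 - 13 = 173/12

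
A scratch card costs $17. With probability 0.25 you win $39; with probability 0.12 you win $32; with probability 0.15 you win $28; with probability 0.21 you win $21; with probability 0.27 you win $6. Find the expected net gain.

6.82

E[payout] = 39·0.25 + 32·0.12 + 28·0.15 + 21·0.21 + 6·0.27
 = 9.75 + 3.84 + 4.2 + 4.41 + 1.62
 = 23.82
Net = 23.82 - 17 = 6.82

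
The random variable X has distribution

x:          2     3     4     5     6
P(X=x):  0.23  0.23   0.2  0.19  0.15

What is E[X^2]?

16.34

E[X^2] = Σ x^2·P(X=x)
 = 4·0.23 + 9·0.23 + 16·0.2 + 25·0.19 + 36·0.15
 = 0.92 + 2.07 + 3.2 + 4.75 + 5.4
 = 16.34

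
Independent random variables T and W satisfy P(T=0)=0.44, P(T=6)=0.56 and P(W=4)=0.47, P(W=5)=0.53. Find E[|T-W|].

E[|T-W|] = Σ_t Σ_w |t-w| · P(T=t)P(W=w)
 = 4·0.2068 + 5·0.2332 + 2·0.2632 + 1·0.2968
 = 0.8272 + 1.166 + 0.5264 + 0.2968
 = 2.8164

2.8164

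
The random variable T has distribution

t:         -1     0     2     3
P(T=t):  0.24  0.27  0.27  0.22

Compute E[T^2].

E[T^2] = Σ t^2·P(T=t)
 = 1·0.24 + 0·0.27 + 4·0.27 + 9·0.22
 = 0.24 + 0 + 1.08 + 1.98
 = 3.3

3.3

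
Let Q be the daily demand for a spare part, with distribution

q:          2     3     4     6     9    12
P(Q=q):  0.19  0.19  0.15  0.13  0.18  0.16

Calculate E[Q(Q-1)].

41.3

E[Q(Q-1)] = Σ q(q-1)·P(Q=q)
 = 2·0.19 + 6·0.19 + 12·0.15 + 30·0.13 + 72·0.18 + 132·0.16
 = 0.38 + 1.14 + 1.8 + 3.9 + 12.96 + 21.12
 = 41.3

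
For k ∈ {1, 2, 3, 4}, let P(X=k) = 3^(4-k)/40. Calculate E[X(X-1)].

E[X(X-1)] = Σ x(x-1)·P(X=x)
 = 0·27/40 + 2·9/40 + 6·3/40 + 12·1/40
 = 0 + 9/20 + 9/20 + 3/10
 = 6/5

1.2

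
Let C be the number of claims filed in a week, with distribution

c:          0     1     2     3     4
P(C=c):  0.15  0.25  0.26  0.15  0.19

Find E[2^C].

E[2^C] = Σ 2^c·P(C=c)
 = 1·0.15 + 2·0.25 + 4·0.26 + 8·0.15 + 16·0.19
 = 0.15 + 0.5 + 1.04 + 1.2 + 3.04
 = 5.93

5.93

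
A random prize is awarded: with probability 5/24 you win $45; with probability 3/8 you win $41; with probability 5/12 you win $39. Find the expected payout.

E[payout] = 45·5/24 + 41·3/8 + 39·5/12
 = 75/8 + 123/8 + 65/4
 = 41

41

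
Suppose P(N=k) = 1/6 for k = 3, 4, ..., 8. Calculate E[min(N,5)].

4.5

E[min(N,5)] = Σ min(n,5)·P(N=n)
 = 3·1/6 + 4·1/6 + 5·1/6 + 5·1/6 + 5·1/6 + 5·1/6
 = 1/2 + 2/3 + 5/6 + 5/6 + 5/6 + 5/6
 = 9/2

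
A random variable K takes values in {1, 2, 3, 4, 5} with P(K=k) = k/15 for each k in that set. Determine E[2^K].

17.2

E[2^K] = Σ 2^k·P(K=k)
 = 2·1/15 + 4·2/15 + 8·1/5 + 16·4/15 + 32·1/3
 = 2/15 + 8/15 + 8/5 + 64/15 + 32/3
 = 86/5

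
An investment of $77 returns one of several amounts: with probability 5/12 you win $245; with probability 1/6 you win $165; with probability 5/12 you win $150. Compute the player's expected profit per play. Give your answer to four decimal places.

115.0833

E[payout] = 245·5/12 + 165·1/6 + 150·5/12
 = 1225/12 + 55/2 + 125/2
 = 2305/12
Net = 2305/12 - 77 = 1381/12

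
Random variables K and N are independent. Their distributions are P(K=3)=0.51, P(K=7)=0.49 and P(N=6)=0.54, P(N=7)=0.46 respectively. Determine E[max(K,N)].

6.7246

E[max(K,N)] = Σ_k Σ_n max(k,n) · P(K=k)P(N=n)
 = 6·0.2754 + 7·0.2346 + 7·0.2646 + 7·0.2254
 = 1.6524 + 1.6422 + 1.8522 + 1.5778
 = 6.7246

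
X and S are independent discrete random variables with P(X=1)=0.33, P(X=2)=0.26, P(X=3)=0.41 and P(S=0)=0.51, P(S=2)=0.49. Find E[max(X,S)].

E[max(X,S)] = Σ_x Σ_s max(x,s) · P(X=x)P(S=s)
 = 1·0.1683 + 2·0.1617 + 2·0.1326 + 2·0.1274 + 3·0.2091 + 3·0.2009
 = 0.1683 + 0.3234 + 0.2652 + 0.2548 + 0.6273 + 0.6027
 = 2.2417

2.2417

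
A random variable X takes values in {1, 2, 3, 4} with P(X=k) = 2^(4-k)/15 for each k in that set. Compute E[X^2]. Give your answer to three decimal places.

E[X^2] = Σ x^2·P(X=x)
 = 1·8/15 + 4·4/15 + 9·2/15 + 16·1/15
 = 8/15 + 16/15 + 6/5 + 16/15
 = 58/15

3.867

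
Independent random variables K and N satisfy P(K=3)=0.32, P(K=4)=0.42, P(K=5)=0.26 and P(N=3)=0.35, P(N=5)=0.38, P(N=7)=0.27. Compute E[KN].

19.0696

E[KN] = Σ_k Σ_n kn · P(K=k)P(N=n)
 = 9·0.112 + 15·0.1216 + 21·0.0864 + 12·0.147 + 20·0.1596 + 28·0.1134 + 15·0.091 + 25·0.0988 + 35·0.0702
 = 1.008 + 1.824 + 1.8144 + 1.764 + 3.192 + 3.1752 + 1.365 + 2.47 + 2.457
 = 19.0696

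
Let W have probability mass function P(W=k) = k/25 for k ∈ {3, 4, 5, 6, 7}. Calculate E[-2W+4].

E[-2W+4] = Σ (-2w+4)·P(W=w)
 = (-2)·3/25 + (-4)·4/25 + (-6)·1/5 + (-8)·6/25 + (-10)·7/25
 = (-6/25) + (-16/25) + (-6/5) + (-48/25) + (-14/5)
 = -34/5

-6.8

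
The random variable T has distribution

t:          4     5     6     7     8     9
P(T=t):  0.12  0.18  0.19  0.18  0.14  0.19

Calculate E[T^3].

E[T^3] = Σ t^3·P(T=t)
 = 64·0.12 + 125·0.18 + 216·0.19 + 343·0.18 + 512·0.14 + 729·0.19
 = 7.68 + 22.5 + 41.04 + 61.74 + 71.68 + 138.51
 = 343.15

343.15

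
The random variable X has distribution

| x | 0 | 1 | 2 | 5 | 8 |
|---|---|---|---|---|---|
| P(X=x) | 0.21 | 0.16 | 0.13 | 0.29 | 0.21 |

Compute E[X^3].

144.97

E[X^3] = Σ x^3·P(X=x)
 = 0·0.21 + 1·0.16 + 8·0.13 + 125·0.29 + 512·0.21
 = 0 + 0.16 + 1.04 + 36.25 + 107.52
 = 144.97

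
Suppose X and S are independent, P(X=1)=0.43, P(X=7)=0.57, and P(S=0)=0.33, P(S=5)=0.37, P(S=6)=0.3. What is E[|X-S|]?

E[|X-S|] = Σ_x Σ_s |x-s| · P(X=x)P(S=s)
 = 1·0.1419 + 4·0.1591 + 5·0.129 + 7·0.1881 + 2·0.2109 + 1·0.171
 = 0.1419 + 0.6364 + 0.645 + 1.3167 + 0.4218 + 0.171
 = 3.3328

3.3328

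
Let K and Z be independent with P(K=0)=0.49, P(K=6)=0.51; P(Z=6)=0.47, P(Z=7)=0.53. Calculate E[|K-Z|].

3.47

E[|K-Z|] = Σ_k Σ_z |k-z| · P(K=k)P(Z=z)
 = 6·0.2303 + 7·0.2597 + 0·0.2397 + 1·0.2703
 = 1.3818 + 1.8179 + 0 + 0.2703
 = 3.47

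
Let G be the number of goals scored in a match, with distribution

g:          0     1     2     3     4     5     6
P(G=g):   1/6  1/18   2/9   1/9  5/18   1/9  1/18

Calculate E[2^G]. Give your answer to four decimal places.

13.6111

E[2^G] = Σ 2^g·P(G=g)
 = 1·1/6 + 2·1/18 + 4·2/9 + 8·1/9 + 16·5/18 + 32·1/9 + 64·1/18
 = 1/6 + 1/9 + 8/9 + 8/9 + 40/9 + 32/9 + 32/9
 = 245/18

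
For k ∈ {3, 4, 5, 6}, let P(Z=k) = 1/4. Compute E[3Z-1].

12.5

E[3Z-1] = Σ (3z-1)·P(Z=z)
 = 8·1/4 + 11·1/4 + 14·1/4 + 17·1/4
 = 2 + 11/4 + 7/2 + 17/4
 = 25/2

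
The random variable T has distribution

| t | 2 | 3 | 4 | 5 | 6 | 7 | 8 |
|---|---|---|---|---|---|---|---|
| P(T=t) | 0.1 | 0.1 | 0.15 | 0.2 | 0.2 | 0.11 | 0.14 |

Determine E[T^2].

30.25

E[T^2] = Σ t^2·P(T=t)
 = 4·0.1 + 9·0.1 + 16·0.15 + 25·0.2 + 36·0.2 + 49·0.11 + 64·0.14
 = 0.4 + 0.9 + 2.4 + 5 + 7.2 + 5.39 + 8.96
 = 30.25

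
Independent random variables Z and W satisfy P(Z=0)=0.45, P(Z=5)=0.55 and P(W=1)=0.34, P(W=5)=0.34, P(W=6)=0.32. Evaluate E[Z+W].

E[Z+W] = Σ_z Σ_w (z+w) · P(Z=z)P(W=w)
 = 1·0.153 + 5·0.153 + 6·0.144 + 6·0.187 + 10·0.187 + 11·0.176
 = 0.153 + 0.765 + 0.864 + 1.122 + 1.87 + 1.936
 = 6.71

6.71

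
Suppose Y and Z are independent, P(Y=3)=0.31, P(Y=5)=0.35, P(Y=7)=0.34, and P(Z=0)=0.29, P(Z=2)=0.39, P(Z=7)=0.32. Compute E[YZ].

15.2812

E[YZ] = Σ_y Σ_z yz · P(Y=y)P(Z=z)
 = 0·0.0899 + 6·0.1209 + 21·0.0992 + 0·0.1015 + 10·0.1365 + 35·0.112 + 0·0.0986 + 14·0.1326 + 49·0.1088
 = 0 + 0.7254 + 2.0832 + 0 + 1.365 + 3.92 + 0 + 1.8564 + 5.3312
 = 15.2812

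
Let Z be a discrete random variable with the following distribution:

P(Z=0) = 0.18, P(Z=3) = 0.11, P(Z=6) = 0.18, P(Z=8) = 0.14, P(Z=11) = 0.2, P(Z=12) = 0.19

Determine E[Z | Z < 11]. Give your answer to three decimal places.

4.148

P(Z < 11) = 0.18 + 0.11 + 0.18 + 0.14 = 0.61.
E[Z | Z < 11] = [0·0.18 + 3·0.11 + 6·0.18 + 8·0.14] / 0.61
 = 2.53 / 0.61
 = 253/61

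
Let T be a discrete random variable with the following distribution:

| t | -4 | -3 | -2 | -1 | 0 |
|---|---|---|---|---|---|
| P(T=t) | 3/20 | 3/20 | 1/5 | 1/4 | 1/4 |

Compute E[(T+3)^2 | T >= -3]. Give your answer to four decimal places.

P(T >= -3) = 3/20 + 1/5 + 1/4 + 1/4 = 17/20.
E[(T+3)^2 | T >= -3] = [0·3/20 + 1·1/5 + 4·1/4 + 9·1/4] / (17/20)
 = 69/20 / (17/20)
 = 69/17

4.0588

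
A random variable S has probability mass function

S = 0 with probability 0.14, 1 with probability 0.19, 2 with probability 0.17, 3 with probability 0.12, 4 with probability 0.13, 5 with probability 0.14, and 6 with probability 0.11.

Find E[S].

2.77

E[S] = Σ s·P(S=s)
 = 0·0.14 + 1·0.19 + 2·0.17 + 3·0.12 + 4·0.13 + 5·0.14 + 6·0.11
 = 0 + 0.19 + 0.34 + 0.36 + 0.52 + 0.7 + 0.66
 = 2.77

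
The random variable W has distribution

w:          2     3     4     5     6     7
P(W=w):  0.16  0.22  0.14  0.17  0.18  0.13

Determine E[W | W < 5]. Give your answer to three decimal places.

P(W < 5) = 0.16 + 0.22 + 0.14 = 0.52.
E[W | W < 5] = [2·0.16 + 3·0.22 + 4·0.14] / 0.52
 = 1.54 / 0.52
 = 77/26

2.962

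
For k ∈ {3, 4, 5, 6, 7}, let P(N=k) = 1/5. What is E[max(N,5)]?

5.6

E[max(N,5)] = Σ max(n,5)·P(N=n)
 = 5·1/5 + 5·1/5 + 5·1/5 + 6·1/5 + 7·1/5
 = 1 + 1 + 1 + 6/5 + 7/5
 = 28/5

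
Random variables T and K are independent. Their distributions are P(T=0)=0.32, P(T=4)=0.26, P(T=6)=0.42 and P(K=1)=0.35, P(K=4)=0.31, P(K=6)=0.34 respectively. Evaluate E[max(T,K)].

4.8984

E[max(T,K)] = Σ_t Σ_k max(t,k) · P(T=t)P(K=k)
 = 1·0.112 + 4·0.0992 + 6·0.1088 + 4·0.091 + 4·0.0806 + 6·0.0884 + 6·0.147 + 6·0.1302 + 6·0.1428
 = 0.112 + 0.3968 + 0.6528 + 0.364 + 0.3224 + 0.5304 + 0.882 + 0.7812 + 0.8568
 = 4.8984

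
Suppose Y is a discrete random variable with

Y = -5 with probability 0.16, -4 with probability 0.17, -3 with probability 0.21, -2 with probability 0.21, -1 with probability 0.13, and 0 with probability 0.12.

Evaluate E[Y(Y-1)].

E[Y(Y-1)] = Σ y(y-1)·P(Y=y)
 = 30·0.16 + 20·0.17 + 12·0.21 + 6·0.21 + 2·0.13 + 0·0.12
 = 4.8 + 3.4 + 2.52 + 1.26 + 0.26 + 0
 = 12.24

12.24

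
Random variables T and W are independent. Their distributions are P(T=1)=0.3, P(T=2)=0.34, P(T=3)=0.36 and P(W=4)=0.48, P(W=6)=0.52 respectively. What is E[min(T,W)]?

E[min(T,W)] = Σ_t Σ_w min(t,w) · P(T=t)P(W=w)
 = 1·0.144 + 1·0.156 + 2·0.1632 + 2·0.1768 + 3·0.1728 + 3·0.1872
 = 0.144 + 0.156 + 0.3264 + 0.3536 + 0.5184 + 0.5616
 = 2.06

2.06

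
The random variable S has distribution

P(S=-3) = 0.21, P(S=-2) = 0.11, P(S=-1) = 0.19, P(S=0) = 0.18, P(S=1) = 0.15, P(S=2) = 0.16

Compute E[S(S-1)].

3.88

E[S(S-1)] = Σ s(s-1)·P(S=s)
 = 12·0.21 + 6·0.11 + 2·0.19 + 0·0.18 + 0·0.15 + 2·0.16
 = 2.52 + 0.66 + 0.38 + 0 + 0 + 0.32
 = 3.88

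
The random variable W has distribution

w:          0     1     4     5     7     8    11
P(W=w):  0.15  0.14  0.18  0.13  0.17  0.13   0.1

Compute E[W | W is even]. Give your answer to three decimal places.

3.826

P(W is even) = 0.15 + 0.18 + 0.13 = 0.46.
E[W | W is even] = [0·0.15 + 4·0.18 + 8·0.13] / 0.46
 = 1.76 / 0.46
 = 88/23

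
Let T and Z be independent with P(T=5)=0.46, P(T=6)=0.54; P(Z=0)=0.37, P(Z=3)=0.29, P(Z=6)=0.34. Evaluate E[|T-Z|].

2.9428

E[|T-Z|] = Σ_t Σ_z |t-z| · P(T=t)P(Z=z)
 = 5·0.1702 + 2·0.1334 + 1·0.1564 + 6·0.1998 + 3·0.1566 + 0·0.1836
 = 0.851 + 0.2668 + 0.1564 + 1.1988 + 0.4698 + 0
 = 2.9428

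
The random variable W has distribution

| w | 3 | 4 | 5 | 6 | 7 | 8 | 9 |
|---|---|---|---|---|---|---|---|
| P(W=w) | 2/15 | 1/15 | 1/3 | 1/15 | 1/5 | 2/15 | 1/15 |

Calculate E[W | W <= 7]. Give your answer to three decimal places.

5.167

P(W <= 7) = 2/15 + 1/15 + 1/3 + 1/15 + 1/5 = 4/5.
E[W | W <= 7] = [3·2/15 + 4·1/15 + 5·1/3 + 6·1/15 + 7·1/5] / (4/5)
 = 62/15 / (4/5)
 = 31/6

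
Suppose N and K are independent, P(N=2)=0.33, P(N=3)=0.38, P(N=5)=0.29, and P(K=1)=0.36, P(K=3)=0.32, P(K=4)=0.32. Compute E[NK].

8.45

E[NK] = Σ_n Σ_k nk · P(N=n)P(K=k)
 = 2·0.1188 + 6·0.1056 + 8·0.1056 + 3·0.1368 + 9·0.1216 + 12·0.1216 + 5·0.1044 + 15·0.0928 + 20·0.0928
 = 0.2376 + 0.6336 + 0.8448 + 0.4104 + 1.0944 + 1.4592 + 0.522 + 1.392 + 1.856
 = 8.45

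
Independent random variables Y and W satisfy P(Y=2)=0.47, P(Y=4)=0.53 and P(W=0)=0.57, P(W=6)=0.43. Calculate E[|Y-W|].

3.0084

E[|Y-W|] = Σ_y Σ_w |y-w| · P(Y=y)P(W=w)
 = 2·0.2679 + 4·0.2021 + 4·0.3021 + 2·0.2279
 = 0.5358 + 0.8084 + 1.2084 + 0.4558
 = 3.0084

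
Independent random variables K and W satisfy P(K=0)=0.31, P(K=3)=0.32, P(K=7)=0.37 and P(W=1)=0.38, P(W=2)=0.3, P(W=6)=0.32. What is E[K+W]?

6.45

E[K+W] = Σ_k Σ_w (k+w) · P(K=k)P(W=w)
 = 1·0.1178 + 2·0.093 + 6·0.0992 + 4·0.1216 + 5·0.096 + 9·0.1024 + 8·0.1406 + 9·0.111 + 13·0.1184
 = 0.1178 + 0.186 + 0.5952 + 0.4864 + 0.48 + 0.9216 + 1.1248 + 0.999 + 1.5392
 = 6.45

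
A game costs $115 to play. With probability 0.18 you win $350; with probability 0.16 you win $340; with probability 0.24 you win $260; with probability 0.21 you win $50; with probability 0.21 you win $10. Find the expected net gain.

E[payout] = 350·0.18 + 340·0.16 + 260·0.24 + 50·0.21 + 10·0.21
 = 63 + 54.4 + 62.4 + 10.5 + 2.1
 = 192.4
Net = 192.4 - 115 = 77.4

77.4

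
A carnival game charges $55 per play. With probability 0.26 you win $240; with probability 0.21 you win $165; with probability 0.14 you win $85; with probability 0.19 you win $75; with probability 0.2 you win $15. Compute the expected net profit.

E[payout] = 240·0.26 + 165·0.21 + 85·0.14 + 75·0.19 + 15·0.2
 = 62.4 + 34.65 + 11.9 + 14.25 + 3
 = 126.2
Net = 126.2 - 55 = 71.2

71.2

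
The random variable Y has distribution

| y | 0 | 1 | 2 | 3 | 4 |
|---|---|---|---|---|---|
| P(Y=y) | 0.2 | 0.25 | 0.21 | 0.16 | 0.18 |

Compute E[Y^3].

E[Y^3] = Σ y^3·P(Y=y)
 = 0·0.2 + 1·0.25 + 8·0.21 + 27·0.16 + 64·0.18
 = 0 + 0.25 + 1.68 + 4.32 + 11.52
 = 17.77

17.77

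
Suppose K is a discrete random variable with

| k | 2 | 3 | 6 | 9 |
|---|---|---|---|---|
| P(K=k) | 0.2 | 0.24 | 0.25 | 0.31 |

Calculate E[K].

5.41

E[K] = Σ k·P(K=k)
 = 2·0.2 + 3·0.24 + 6·0.25 + 9·0.31
 = 0.4 + 0.72 + 1.5 + 2.79
 = 5.41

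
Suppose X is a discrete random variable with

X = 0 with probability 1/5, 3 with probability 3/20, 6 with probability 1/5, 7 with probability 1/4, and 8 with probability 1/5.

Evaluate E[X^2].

33.6

E[X^2] = Σ x^2·P(X=x)
 = 0·1/5 + 9·3/20 + 36·1/5 + 49·1/4 + 64·1/5
 = 0 + 27/20 + 36/5 + 49/4 + 64/5
 = 168/5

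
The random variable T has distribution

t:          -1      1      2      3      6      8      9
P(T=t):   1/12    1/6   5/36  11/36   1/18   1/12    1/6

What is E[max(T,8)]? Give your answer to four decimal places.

8.1667

E[max(T,8)] = Σ max(t,8)·P(T=t)
 = 8·1/12 + 8·1/6 + 8·5/36 + 8·11/36 + 8·1/18 + 8·1/12 + 9·1/6
 = 2/3 + 4/3 + 10/9 + 22/9 + 4/9 + 2/3 + 3/2
 = 49/6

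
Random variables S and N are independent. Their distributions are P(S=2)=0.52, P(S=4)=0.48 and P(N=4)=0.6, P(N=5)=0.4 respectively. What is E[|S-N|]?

E[|S-N|] = Σ_s Σ_n |s-n| · P(S=s)P(N=n)
 = 2·0.312 + 3·0.208 + 0·0.288 + 1·0.192
 = 0.624 + 0.624 + 0 + 0.192
 = 1.44

1.44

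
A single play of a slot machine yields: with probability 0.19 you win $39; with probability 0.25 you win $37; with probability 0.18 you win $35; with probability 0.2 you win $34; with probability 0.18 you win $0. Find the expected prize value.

29.76

E[payout] = 39·0.19 + 37·0.25 + 35·0.18 + 34·0.2 + 0·0.18
 = 7.41 + 9.25 + 6.3 + 6.8 + 0
 = 29.76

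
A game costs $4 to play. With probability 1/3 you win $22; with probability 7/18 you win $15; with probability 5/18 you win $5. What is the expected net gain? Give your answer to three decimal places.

10.556

E[payout] = 22·1/3 + 15·7/18 + 5·5/18
 = 22/3 + 35/6 + 25/18
 = 131/9
Net = 131/9 - 4 = 95/9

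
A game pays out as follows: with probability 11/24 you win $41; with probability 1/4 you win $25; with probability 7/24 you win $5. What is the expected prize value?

E[payout] = 41·11/24 + 25·1/4 + 5·7/24
 = 451/24 + 25/4 + 35/24
 = 53/2

26.5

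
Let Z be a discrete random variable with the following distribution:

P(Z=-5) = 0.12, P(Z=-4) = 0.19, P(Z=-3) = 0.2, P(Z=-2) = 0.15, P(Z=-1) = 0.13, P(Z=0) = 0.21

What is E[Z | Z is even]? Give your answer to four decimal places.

P(Z is even) = 0.19 + 0.15 + 0.21 = 0.55.
E[Z | Z is even] = [(-4)·0.19 + (-2)·0.15 + 0·0.21] / 0.55
 = -1.06 / 0.55
 = -106/55

-1.9273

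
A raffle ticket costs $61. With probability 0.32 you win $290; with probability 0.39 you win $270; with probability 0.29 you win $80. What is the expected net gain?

E[payout] = 290·0.32 + 270·0.39 + 80·0.29
 = 92.8 + 105.3 + 23.2
 = 221.3
Net = 221.3 - 61 = 160.3

160.3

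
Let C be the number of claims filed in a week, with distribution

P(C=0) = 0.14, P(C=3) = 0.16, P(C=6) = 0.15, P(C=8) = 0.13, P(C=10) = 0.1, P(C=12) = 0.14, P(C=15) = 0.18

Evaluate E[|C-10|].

4.56

E[|C-10|] = Σ |c-10|·P(C=c)
 = 10·0.14 + 7·0.16 + 4·0.15 + 2·0.13 + 0·0.1 + 2·0.14 + 5·0.18
 = 1.4 + 1.12 + 0.6 + 0.26 + 0 + 0.28 + 0.9
 = 4.56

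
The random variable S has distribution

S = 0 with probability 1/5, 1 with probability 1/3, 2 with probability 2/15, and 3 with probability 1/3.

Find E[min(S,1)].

0.8

E[min(S,1)] = Σ min(s,1)·P(S=s)
 = 0·1/5 + 1·1/3 + 1·2/15 + 1·1/3
 = 0 + 1/3 + 2/15 + 1/3
 = 4/5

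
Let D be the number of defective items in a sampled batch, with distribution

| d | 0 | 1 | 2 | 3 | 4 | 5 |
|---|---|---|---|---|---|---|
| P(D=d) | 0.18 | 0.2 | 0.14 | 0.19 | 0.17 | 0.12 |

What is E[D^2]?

E[D^2] = Σ d^2·P(D=d)
 = 0·0.18 + 1·0.2 + 4·0.14 + 9·0.19 + 16·0.17 + 25·0.12
 = 0 + 0.2 + 0.56 + 1.71 + 2.72 + 3
 = 8.19

8.19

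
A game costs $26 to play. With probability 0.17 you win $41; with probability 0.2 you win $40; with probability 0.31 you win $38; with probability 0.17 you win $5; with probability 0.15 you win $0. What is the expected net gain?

E[payout] = 41·0.17 + 40·0.2 + 38·0.31 + 5·0.17 + 0·0.15
 = 6.97 + 8 + 11.78 + 0.85 + 0
 = 27.6
Net = 27.6 - 26 = 1.6

1.6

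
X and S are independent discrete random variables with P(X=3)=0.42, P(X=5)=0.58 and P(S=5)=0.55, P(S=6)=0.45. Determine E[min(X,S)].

4.16

E[min(X,S)] = Σ_x Σ_s min(x,s) · P(X=x)P(S=s)
 = 3·0.231 + 3·0.189 + 5·0.319 + 5·0.261
 = 0.693 + 0.567 + 1.595 + 1.305
 = 4.16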